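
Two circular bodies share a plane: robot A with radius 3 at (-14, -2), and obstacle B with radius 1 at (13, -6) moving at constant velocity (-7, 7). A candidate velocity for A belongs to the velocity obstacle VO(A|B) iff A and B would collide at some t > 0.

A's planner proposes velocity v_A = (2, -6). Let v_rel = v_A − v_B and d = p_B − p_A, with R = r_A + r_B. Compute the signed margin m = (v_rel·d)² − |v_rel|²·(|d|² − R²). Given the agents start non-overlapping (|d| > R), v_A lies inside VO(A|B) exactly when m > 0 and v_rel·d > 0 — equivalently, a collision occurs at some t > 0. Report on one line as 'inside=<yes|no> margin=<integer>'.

d = (27, -4),  |d|² = 745;  R = 3+1 = 4,  c = 745−4² = 729
v_rel = (9, -13),  |v_rel|² = 250;  v_rel·d = (9)·(27) + (-13)·(-4) = 295
250·t² − 590·t + 729 = 0  ⇒  m = 295² − 250·729 = -95225
m = -95225 < 0,  v_rel·d = 295 > 0  ⇒  outside

inside=no margin=-95225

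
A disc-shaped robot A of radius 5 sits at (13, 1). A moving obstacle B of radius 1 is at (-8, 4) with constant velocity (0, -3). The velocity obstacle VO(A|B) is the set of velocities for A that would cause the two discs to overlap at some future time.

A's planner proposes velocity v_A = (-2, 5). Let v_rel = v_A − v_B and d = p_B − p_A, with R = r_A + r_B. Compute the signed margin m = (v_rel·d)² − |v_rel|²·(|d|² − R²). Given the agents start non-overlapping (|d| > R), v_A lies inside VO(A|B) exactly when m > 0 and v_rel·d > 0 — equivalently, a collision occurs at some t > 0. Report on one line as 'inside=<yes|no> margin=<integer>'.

d = (-21, 3),  |d|² = 450;  R = 5+1 = 6,  c = 450−6² = 414
v_rel = (-2, 8),  |v_rel|² = 68;  v_rel·d = (-2)·(-21) + (8)·(3) = 66
68·t² − 132·t + 414 = 0  ⇒  m = 66² − 68·414 = -23796
m = -23796 < 0,  v_rel·d = 66 > 0  ⇒  outside

inside=no margin=-23796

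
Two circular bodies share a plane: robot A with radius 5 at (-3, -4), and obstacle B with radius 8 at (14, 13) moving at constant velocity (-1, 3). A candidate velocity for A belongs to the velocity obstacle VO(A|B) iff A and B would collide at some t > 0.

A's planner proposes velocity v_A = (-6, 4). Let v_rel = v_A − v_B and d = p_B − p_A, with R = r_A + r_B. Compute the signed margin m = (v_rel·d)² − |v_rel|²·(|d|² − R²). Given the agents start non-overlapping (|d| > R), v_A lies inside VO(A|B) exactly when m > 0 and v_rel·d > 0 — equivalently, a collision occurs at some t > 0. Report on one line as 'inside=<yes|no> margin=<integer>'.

d = (17, 17),  |d|² = 578;  R = 5+8 = 13,  c = 578−13² = 409
v_rel = (-5, 1),  |v_rel|² = 26;  v_rel·d = (-5)·(17) + (1)·(17) = -68
26·t² + 136·t + 409 = 0  ⇒  m = (-68)² − 26·409 = -6010
m = -6010 < 0,  v_rel·d = -68 < 0  ⇒  outside

inside=no margin=-6010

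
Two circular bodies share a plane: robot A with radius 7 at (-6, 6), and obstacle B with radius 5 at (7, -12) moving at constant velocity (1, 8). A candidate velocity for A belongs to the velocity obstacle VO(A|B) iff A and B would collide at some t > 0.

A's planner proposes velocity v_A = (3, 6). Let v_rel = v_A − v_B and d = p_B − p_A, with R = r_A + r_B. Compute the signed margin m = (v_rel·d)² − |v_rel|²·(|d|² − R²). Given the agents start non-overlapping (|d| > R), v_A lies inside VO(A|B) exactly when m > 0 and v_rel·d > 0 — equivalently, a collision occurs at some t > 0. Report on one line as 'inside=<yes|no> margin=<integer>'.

d = (13, -18),  |d|² = 493;  R = 7+5 = 12,  c = 493−12² = 349
v_rel = (2, -2),  |v_rel|² = 8;  v_rel·d = (2)·(13) + (-2)·(-18) = 62
8·t² − 124·t + 349 = 0  ⇒  m = 62² − 8·349 = 1052
m = 1052 > 0,  v_rel·d = 62 > 0  ⇒  inside

inside=yes margin=1052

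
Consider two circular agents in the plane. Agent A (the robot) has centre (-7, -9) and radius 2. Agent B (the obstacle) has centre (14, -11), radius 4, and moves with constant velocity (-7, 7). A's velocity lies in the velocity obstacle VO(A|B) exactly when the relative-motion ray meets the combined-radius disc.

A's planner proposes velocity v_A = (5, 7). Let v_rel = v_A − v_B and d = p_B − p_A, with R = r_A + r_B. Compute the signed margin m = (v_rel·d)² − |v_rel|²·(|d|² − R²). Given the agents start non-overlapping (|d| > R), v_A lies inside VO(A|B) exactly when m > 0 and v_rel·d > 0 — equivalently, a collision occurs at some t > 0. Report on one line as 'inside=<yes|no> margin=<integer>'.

d = (21, -2),  |d|² = 445;  R = 2+4 = 6,  c = 445−6² = 409
v_rel = (12, 0),  |v_rel|² = 144;  v_rel·d = (12)·(21) + (0)·(-2) = 252
144·t² − 504·t + 409 = 0  ⇒  m = 252² − 144·409 = 4608
m = 4608 > 0,  v_rel·d = 252 > 0  ⇒  inside

inside=yes margin=4608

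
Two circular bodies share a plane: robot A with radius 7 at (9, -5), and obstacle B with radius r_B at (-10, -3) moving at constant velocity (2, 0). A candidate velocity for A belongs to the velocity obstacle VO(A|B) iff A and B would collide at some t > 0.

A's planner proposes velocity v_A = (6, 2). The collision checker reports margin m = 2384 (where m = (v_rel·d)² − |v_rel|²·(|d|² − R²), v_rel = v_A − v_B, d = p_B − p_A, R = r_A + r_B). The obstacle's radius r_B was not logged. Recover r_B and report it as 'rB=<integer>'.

m = 2384
d = (-19, 2);  v_rel = (4, 2),  |v_rel|² = 20
v_rel×d = (4)·(2) − (2)·(-19) = 46
since m = R²·20 − 46²:  R² = (2116 + 2384) / 20 = 225
R = √225 = 15  ⇒  r_B = 15 − 7 = 8

rB=8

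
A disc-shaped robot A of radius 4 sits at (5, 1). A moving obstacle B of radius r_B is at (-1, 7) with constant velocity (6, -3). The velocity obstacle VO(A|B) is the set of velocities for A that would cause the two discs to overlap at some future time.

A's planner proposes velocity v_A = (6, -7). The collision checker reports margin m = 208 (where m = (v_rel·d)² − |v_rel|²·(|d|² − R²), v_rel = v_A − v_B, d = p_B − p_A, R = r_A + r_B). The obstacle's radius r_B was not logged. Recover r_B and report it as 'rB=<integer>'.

m = 208
d = (-6, 6);  v_rel = (0, -4),  |v_rel|² = 16
v_rel×d = (0)·(6) − (-4)·(-6) = -24
since m = R²·16 − (-24)²:  R² = (576 + 208) / 16 = 49
R = √49 = 7  ⇒  r_B = 7 − 4 = 3

rB=3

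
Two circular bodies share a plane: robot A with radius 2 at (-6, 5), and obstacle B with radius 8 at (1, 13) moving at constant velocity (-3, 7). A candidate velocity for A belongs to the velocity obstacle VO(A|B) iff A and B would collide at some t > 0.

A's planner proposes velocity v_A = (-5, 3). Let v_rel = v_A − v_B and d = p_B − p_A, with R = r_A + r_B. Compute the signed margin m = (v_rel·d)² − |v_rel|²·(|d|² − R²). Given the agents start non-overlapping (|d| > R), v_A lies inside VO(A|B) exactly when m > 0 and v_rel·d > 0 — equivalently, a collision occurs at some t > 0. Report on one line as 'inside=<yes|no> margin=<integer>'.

d = (7, 8),  |d|² = 113;  R = 2+8 = 10,  c = 113−10² = 13
v_rel = (-2, -4),  |v_rel|² = 20;  v_rel·d = (-2)·(7) + (-4)·(8) = -46
20·t² + 92·t + 13 = 0  ⇒  m = (-46)² − 20·13 = 1856
m = 1856 > 0,  v_rel·d = -46 < 0  ⇒  outside

inside=no margin=1856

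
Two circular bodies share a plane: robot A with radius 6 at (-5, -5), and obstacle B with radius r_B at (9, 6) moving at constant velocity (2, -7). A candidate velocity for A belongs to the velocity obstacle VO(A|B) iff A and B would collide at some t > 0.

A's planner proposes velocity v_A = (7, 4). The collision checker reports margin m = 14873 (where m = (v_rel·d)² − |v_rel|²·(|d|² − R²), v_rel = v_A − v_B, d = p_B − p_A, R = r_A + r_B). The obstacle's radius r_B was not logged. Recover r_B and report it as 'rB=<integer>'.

m = 14873
d = (14, 11);  v_rel = (5, 11),  |v_rel|² = 146
v_rel×d = (5)·(11) − (11)·(14) = -99
since m = R²·146 − (-99)²:  R² = (9801 + 14873) / 146 = 169
R = √169 = 13  ⇒  r_B = 13 − 6 = 7

rB=7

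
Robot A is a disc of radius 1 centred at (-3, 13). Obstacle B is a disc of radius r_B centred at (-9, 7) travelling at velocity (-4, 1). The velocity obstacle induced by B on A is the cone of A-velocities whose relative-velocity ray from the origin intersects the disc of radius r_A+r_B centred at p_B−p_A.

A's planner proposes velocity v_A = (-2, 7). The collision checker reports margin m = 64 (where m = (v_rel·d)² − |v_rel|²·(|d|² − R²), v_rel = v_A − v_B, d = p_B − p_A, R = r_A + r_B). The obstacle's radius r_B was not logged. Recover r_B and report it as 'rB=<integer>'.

m = 64
d = (-6, -6);  v_rel = (2, 6),  |v_rel|² = 40
v_rel×d = (2)·(-6) − (6)·(-6) = 24
since m = R²·40 − 24²:  R² = (576 + 64) / 40 = 16
R = √16 = 4  ⇒  r_B = 4 − 1 = 3

rB=3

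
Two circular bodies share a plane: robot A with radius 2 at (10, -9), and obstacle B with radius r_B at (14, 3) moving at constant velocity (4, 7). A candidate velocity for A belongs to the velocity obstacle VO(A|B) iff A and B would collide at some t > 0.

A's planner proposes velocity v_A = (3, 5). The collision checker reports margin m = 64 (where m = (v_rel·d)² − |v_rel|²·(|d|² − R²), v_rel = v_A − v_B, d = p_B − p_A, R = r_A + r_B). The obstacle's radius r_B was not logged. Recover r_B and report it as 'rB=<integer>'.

m = 64
d = (4, 12);  v_rel = (-1, -2),  |v_rel|² = 5
v_rel×d = (-1)·(12) − (-2)·(4) = -4
since m = R²·5 − (-4)²:  R² = (16 + 64) / 5 = 16
R = √16 = 4  ⇒  r_B = 4 − 2 = 2

rB=2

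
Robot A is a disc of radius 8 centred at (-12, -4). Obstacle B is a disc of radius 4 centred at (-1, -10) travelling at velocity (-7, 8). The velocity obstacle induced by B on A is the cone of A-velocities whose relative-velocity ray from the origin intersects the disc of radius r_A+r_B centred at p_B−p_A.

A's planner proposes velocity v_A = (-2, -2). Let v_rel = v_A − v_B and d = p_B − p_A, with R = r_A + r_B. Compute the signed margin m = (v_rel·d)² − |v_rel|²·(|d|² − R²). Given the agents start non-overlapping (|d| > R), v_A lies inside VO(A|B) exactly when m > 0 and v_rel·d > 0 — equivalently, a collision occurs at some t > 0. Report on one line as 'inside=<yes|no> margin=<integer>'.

d = (11, -6),  |d|² = 157;  R = 8+4 = 12,  c = 157−12² = 13
v_rel = (5, -10),  |v_rel|² = 125;  v_rel·d = (5)·(11) + (-10)·(-6) = 115
125·t² − 230·t + 13 = 0  ⇒  m = 115² − 125·13 = 11600
m = 11600 > 0,  v_rel·d = 115 > 0  ⇒  inside

inside=yes margin=11600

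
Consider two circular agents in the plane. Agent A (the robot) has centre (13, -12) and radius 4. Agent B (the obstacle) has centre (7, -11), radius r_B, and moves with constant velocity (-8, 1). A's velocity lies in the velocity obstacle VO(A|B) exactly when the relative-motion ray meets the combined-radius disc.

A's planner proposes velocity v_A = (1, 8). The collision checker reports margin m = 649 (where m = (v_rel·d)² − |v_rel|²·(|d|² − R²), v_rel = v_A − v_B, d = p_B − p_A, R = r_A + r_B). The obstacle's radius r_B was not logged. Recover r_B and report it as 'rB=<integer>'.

m = 649
d = (-6, 1);  v_rel = (9, 7),  |v_rel|² = 130
v_rel×d = (9)·(1) − (7)·(-6) = 51
since m = R²·130 − 51²:  R² = (2601 + 649) / 130 = 25
R = √25 = 5  ⇒  r_B = 5 − 4 = 1

rB=1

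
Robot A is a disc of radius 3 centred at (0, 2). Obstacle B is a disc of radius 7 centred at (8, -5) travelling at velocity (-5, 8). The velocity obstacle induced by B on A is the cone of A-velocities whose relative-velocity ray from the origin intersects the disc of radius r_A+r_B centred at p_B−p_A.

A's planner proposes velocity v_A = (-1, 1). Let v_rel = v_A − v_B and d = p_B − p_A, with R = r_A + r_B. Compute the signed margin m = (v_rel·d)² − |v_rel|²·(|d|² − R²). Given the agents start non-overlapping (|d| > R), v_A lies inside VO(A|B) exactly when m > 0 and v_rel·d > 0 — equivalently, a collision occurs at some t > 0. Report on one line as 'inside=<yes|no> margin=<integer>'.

d = (8, -7),  |d|² = 113;  R = 3+7 = 10,  c = 113−10² = 13
v_rel = (4, -7),  |v_rel|² = 65;  v_rel·d = (4)·(8) + (-7)·(-7) = 81
65·t² − 162·t + 13 = 0  ⇒  m = 81² − 65·13 = 5716
m = 5716 > 0,  v_rel·d = 81 > 0  ⇒  inside

inside=yes margin=5716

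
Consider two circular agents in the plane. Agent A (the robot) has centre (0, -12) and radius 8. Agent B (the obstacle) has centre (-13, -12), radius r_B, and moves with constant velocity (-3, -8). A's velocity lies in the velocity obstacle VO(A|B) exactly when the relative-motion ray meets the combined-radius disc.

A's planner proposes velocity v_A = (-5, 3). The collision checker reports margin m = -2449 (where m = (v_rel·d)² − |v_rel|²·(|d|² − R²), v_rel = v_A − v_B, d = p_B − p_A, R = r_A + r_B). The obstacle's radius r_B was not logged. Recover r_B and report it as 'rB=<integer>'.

m = -2449
d = (-13, 0);  v_rel = (-2, 11),  |v_rel|² = 125
v_rel×d = (-2)·(0) − (11)·(-13) = 143
since m = R²·125 − 143²:  R² = (20449 + -2449) / 125 = 144
R = √144 = 12  ⇒  r_B = 12 − 8 = 4

rB=4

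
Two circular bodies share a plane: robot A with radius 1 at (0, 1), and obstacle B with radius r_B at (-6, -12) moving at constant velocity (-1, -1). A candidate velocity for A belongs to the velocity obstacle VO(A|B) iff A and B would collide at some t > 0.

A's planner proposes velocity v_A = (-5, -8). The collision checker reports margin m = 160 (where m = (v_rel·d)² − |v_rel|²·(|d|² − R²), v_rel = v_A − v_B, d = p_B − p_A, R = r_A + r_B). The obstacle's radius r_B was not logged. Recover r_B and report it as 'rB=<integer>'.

m = 160
d = (-6, -13);  v_rel = (-4, -7),  |v_rel|² = 65
v_rel×d = (-4)·(-13) − (-7)·(-6) = 10
since m = R²·65 − 10²:  R² = (100 + 160) / 65 = 4
R = √4 = 2  ⇒  r_B = 2 − 1 = 1

rB=1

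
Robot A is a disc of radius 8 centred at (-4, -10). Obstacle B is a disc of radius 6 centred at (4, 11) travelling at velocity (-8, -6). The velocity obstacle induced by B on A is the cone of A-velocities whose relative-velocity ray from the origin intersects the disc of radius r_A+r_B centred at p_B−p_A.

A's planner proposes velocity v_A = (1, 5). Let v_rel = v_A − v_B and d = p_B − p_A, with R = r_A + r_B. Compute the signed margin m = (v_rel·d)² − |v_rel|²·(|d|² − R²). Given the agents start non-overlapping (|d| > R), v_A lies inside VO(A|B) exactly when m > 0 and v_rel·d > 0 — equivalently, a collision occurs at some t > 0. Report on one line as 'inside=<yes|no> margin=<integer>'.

d = (8, 21),  |d|² = 505;  R = 8+6 = 14,  c = 505−14² = 309
v_rel = (9, 11),  |v_rel|² = 202;  v_rel·d = (9)·(8) + (11)·(21) = 303
202·t² − 606·t + 309 = 0  ⇒  m = 303² − 202·309 = 29391
m = 29391 > 0,  v_rel·d = 303 > 0  ⇒  inside

inside=yes margin=29391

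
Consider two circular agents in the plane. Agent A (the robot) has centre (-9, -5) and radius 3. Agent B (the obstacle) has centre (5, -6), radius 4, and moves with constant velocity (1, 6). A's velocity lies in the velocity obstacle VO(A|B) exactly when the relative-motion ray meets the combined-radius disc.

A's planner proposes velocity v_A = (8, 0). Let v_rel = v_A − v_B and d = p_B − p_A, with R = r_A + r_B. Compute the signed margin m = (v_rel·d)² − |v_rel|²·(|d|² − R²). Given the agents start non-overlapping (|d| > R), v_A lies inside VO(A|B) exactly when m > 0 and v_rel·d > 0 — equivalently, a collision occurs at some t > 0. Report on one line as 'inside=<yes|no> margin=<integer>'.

d = (14, -1),  |d|² = 197;  R = 3+4 = 7,  c = 197−7² = 148
v_rel = (7, -6),  |v_rel|² = 85;  v_rel·d = (7)·(14) + (-6)·(-1) = 104
85·t² − 208·t + 148 = 0  ⇒  m = 104² − 85·148 = -1764
m = -1764 < 0,  v_rel·d = 104 > 0  ⇒  outside

inside=no margin=-1764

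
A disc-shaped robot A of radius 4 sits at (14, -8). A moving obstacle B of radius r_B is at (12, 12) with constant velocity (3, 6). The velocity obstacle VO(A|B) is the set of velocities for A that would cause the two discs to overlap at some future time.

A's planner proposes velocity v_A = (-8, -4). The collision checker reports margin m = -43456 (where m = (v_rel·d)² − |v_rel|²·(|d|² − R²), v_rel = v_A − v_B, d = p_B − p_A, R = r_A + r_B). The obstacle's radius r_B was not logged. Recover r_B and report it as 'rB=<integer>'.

m = -43456
d = (-2, 20);  v_rel = (-11, -10),  |v_rel|² = 221
v_rel×d = (-11)·(20) − (-10)·(-2) = -240
since m = R²·221 − (-240)²:  R² = (57600 + -43456) / 221 = 64
R = √64 = 8  ⇒  r_B = 8 − 4 = 4

rB=4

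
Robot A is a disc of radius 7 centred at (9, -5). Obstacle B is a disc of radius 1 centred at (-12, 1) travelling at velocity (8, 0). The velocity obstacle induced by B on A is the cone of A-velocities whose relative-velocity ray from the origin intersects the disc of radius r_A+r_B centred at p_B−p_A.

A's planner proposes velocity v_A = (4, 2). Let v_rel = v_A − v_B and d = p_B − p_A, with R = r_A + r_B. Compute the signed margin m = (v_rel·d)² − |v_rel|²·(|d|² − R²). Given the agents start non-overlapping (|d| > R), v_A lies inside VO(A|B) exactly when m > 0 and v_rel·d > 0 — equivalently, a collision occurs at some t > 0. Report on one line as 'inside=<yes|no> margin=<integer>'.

d = (-21, 6),  |d|² = 477;  R = 7+1 = 8,  c = 477−8² = 413
v_rel = (-4, 2),  |v_rel|² = 20;  v_rel·d = (-4)·(-21) + (2)·(6) = 96
20·t² − 192·t + 413 = 0  ⇒  m = 96² − 20·413 = 956
m = 956 > 0,  v_rel·d = 96 > 0  ⇒  inside

inside=yes margin=956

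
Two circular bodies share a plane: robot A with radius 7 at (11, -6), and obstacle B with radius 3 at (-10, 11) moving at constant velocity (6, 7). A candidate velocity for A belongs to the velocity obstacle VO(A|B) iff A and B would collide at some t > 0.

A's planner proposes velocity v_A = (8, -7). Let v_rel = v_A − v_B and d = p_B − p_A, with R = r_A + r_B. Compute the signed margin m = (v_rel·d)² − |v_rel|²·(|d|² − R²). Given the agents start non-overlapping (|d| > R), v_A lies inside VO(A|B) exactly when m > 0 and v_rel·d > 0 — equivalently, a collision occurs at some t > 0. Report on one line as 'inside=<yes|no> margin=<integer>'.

d = (-21, 17),  |d|² = 730;  R = 7+3 = 10,  c = 730−10² = 630
v_rel = (2, -14),  |v_rel|² = 200;  v_rel·d = (2)·(-21) + (-14)·(17) = -280
200·t² + 560·t + 630 = 0  ⇒  m = (-280)² − 200·630 = -47600
m = -47600 < 0,  v_rel·d = -280 < 0  ⇒  outside

inside=no margin=-47600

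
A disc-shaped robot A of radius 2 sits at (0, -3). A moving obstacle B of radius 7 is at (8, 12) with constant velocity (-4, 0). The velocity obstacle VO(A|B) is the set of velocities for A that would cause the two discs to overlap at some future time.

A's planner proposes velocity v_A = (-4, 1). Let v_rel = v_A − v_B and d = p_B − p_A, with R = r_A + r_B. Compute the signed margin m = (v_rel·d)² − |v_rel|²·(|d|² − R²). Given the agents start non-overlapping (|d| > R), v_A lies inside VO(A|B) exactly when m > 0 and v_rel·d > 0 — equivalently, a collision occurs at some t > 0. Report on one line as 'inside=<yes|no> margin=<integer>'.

d = (8, 15),  |d|² = 289;  R = 2+7 = 9,  c = 289−9² = 208
v_rel = (0, 1),  |v_rel|² = 1;  v_rel·d = (0)·(8) + (1)·(15) = 15
1·t² − 30·t + 208 = 0  ⇒  m = 15² − 1·208 = 17
m = 17 > 0,  v_rel·d = 15 > 0  ⇒  inside

inside=yes margin=17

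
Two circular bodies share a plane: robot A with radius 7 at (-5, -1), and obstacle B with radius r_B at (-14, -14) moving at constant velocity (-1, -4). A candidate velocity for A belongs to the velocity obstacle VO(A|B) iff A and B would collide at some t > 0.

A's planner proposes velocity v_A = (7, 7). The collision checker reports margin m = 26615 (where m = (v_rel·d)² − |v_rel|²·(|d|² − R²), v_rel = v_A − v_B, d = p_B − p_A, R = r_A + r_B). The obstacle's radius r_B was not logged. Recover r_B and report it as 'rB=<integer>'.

m = 26615
d = (-9, -13);  v_rel = (8, 11),  |v_rel|² = 185
v_rel×d = (8)·(-13) − (11)·(-9) = -5
since m = R²·185 − (-5)²:  R² = (25 + 26615) / 185 = 144
R = √144 = 12  ⇒  r_B = 12 − 7 = 5

rB=5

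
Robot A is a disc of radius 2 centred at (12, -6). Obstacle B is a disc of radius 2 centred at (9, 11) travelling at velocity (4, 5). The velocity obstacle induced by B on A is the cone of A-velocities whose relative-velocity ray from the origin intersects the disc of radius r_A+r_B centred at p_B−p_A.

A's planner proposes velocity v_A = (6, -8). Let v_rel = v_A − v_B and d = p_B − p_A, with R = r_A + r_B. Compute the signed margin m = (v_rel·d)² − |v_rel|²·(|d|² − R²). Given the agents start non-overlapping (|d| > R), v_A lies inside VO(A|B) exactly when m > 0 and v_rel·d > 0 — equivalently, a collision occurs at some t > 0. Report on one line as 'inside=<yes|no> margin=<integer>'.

d = (-3, 17),  |d|² = 298;  R = 2+2 = 4,  c = 298−4² = 282
v_rel = (2, -13),  |v_rel|² = 173;  v_rel·d = (2)·(-3) + (-13)·(17) = -227
173·t² + 454·t + 282 = 0  ⇒  m = (-227)² − 173·282 = 2743
m = 2743 > 0,  v_rel·d = -227 < 0  ⇒  outside

inside=no margin=2743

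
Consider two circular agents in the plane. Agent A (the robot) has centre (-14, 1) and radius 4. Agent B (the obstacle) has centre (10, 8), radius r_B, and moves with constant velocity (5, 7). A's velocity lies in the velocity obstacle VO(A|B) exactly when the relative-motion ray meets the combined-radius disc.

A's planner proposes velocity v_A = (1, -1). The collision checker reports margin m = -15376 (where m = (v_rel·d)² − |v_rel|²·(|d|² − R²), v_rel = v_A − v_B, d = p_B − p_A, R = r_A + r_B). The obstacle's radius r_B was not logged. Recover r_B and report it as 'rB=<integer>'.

m = -15376
d = (24, 7);  v_rel = (-4, -8),  |v_rel|² = 80
v_rel×d = (-4)·(7) − (-8)·(24) = 164
since m = R²·80 − 164²:  R² = (26896 + -15376) / 80 = 144
R = √144 = 12  ⇒  r_B = 12 − 4 = 8

rB=8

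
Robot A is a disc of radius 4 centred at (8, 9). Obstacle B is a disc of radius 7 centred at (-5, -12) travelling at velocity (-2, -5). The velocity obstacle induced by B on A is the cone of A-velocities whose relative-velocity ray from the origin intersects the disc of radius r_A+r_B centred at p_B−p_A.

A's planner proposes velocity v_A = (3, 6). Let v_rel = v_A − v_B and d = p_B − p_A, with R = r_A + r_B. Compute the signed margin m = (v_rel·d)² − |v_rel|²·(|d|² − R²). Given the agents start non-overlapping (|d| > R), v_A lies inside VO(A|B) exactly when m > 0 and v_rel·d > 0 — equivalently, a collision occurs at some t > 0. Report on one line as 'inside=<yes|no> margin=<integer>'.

d = (-13, -21),  |d|² = 610;  R = 4+7 = 11,  c = 610−11² = 489
v_rel = (5, 11),  |v_rel|² = 146;  v_rel·d = (5)·(-13) + (11)·(-21) = -296
146·t² + 592·t + 489 = 0  ⇒  m = (-296)² − 146·489 = 16222
m = 16222 > 0,  v_rel·d = -296 < 0  ⇒  outside

inside=no margin=16222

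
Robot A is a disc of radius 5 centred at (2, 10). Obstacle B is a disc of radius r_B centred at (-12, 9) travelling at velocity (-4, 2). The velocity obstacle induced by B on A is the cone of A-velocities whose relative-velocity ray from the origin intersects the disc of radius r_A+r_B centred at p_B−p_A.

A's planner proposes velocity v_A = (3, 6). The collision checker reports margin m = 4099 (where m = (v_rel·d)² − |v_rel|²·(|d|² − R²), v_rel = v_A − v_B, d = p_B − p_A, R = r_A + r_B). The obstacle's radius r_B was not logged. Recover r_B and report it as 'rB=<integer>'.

m = 4099
d = (-14, -1);  v_rel = (7, 4),  |v_rel|² = 65
v_rel×d = (7)·(-1) − (4)·(-14) = 49
since m = R²·65 − 49²:  R² = (2401 + 4099) / 65 = 100
R = √100 = 10  ⇒  r_B = 10 − 5 = 5

rB=5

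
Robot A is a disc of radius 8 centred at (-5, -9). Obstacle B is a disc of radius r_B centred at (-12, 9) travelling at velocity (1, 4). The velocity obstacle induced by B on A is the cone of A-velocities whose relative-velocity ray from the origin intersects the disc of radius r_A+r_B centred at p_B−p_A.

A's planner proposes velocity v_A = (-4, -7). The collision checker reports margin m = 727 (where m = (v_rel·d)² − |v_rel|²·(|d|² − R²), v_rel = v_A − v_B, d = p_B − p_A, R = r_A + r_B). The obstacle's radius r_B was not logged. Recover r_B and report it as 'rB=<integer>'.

m = 727
d = (-7, 18);  v_rel = (-5, -11),  |v_rel|² = 146
v_rel×d = (-5)·(18) − (-11)·(-7) = -167
since m = R²·146 − (-167)²:  R² = (27889 + 727) / 146 = 196
R = √196 = 14  ⇒  r_B = 14 − 8 = 6

rB=6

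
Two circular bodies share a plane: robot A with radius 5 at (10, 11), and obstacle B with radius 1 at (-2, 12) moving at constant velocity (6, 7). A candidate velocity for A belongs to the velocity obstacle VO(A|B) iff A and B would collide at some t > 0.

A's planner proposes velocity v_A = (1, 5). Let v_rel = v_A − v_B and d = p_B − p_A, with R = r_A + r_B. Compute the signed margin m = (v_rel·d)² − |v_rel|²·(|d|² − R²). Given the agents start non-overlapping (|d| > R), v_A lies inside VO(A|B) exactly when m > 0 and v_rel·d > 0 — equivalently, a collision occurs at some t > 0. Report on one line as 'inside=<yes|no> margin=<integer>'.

d = (-12, 1),  |d|² = 145;  R = 5+1 = 6,  c = 145−6² = 109
v_rel = (-5, -2),  |v_rel|² = 29;  v_rel·d = (-5)·(-12) + (-2)·(1) = 58
29·t² − 116·t + 109 = 0  ⇒  m = 58² − 29·109 = 203
m = 203 > 0,  v_rel·d = 58 > 0  ⇒  inside

inside=yes margin=203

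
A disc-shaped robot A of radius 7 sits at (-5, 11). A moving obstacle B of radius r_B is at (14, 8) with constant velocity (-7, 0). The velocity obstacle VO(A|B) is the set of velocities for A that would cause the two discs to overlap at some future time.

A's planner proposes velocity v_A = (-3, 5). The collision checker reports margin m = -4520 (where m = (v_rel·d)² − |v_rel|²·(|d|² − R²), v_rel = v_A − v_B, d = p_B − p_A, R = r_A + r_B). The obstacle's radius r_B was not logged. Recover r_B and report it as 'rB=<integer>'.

m = -4520
d = (19, -3);  v_rel = (4, 5),  |v_rel|² = 41
v_rel×d = (4)·(-3) − (5)·(19) = -107
since m = R²·41 − (-107)²:  R² = (11449 + -4520) / 41 = 169
R = √169 = 13  ⇒  r_B = 13 − 7 = 6

rB=6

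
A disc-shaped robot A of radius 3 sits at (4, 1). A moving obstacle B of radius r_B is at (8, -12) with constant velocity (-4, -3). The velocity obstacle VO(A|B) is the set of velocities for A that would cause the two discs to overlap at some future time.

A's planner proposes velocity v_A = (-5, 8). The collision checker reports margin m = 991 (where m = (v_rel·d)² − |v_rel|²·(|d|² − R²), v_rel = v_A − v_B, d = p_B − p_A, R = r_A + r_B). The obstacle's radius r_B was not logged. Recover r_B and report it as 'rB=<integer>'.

m = 991
d = (4, -13);  v_rel = (-1, 11),  |v_rel|² = 122
v_rel×d = (-1)·(-13) − (11)·(4) = -31
since m = R²·122 − (-31)²:  R² = (961 + 991) / 122 = 16
R = √16 = 4  ⇒  r_B = 4 − 3 = 1

rB=1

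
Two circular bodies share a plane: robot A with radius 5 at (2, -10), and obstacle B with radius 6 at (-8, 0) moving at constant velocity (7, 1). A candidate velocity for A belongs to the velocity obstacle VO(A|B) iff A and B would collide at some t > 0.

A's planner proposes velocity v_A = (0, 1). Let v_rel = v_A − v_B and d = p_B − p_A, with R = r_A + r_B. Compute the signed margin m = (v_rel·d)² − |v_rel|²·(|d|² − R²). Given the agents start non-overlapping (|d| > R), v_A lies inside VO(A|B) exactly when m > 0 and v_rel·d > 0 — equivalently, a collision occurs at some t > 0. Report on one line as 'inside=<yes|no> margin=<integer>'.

d = (-10, 10),  |d|² = 200;  R = 5+6 = 11,  c = 200−11² = 79
v_rel = (-7, 0),  |v_rel|² = 49;  v_rel·d = (-7)·(-10) + (0)·(10) = 70
49·t² − 140·t + 79 = 0  ⇒  m = 70² − 49·79 = 1029
m = 1029 > 0,  v_rel·d = 70 > 0  ⇒  inside

inside=yes margin=1029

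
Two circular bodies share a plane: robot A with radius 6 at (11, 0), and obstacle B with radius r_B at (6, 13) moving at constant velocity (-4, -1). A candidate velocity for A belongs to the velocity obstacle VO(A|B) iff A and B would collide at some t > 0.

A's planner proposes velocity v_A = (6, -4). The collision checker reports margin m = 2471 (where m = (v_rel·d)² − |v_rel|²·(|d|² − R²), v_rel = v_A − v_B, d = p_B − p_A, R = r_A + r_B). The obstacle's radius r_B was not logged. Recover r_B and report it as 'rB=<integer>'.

m = 2471
d = (-5, 13);  v_rel = (10, -3),  |v_rel|² = 109
v_rel×d = (10)·(13) − (-3)·(-5) = 115
since m = R²·109 − 115²:  R² = (13225 + 2471) / 109 = 144
R = √144 = 12  ⇒  r_B = 12 − 6 = 6

rB=6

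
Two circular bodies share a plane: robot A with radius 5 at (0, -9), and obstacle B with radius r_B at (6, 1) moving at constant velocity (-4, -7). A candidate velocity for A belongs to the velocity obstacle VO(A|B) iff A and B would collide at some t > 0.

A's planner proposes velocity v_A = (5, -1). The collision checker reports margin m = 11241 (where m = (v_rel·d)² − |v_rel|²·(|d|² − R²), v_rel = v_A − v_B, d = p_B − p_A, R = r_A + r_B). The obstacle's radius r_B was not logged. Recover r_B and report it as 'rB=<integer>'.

m = 11241
d = (6, 10);  v_rel = (9, 6),  |v_rel|² = 117
v_rel×d = (9)·(10) − (6)·(6) = 54
since m = R²·117 − 54²:  R² = (2916 + 11241) / 117 = 121
R = √121 = 11  ⇒  r_B = 11 − 5 = 6

rB=6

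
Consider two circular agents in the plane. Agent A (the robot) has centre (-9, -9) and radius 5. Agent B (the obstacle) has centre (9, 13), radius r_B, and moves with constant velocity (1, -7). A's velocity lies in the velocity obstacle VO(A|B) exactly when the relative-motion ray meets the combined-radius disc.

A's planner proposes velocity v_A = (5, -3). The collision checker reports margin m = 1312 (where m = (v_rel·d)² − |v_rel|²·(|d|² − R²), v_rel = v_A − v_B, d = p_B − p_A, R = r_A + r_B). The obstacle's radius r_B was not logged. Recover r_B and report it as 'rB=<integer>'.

m = 1312
d = (18, 22);  v_rel = (4, 4),  |v_rel|² = 32
v_rel×d = (4)·(22) − (4)·(18) = 16
since m = R²·32 − 16²:  R² = (256 + 1312) / 32 = 49
R = √49 = 7  ⇒  r_B = 7 − 5 = 2

rB=2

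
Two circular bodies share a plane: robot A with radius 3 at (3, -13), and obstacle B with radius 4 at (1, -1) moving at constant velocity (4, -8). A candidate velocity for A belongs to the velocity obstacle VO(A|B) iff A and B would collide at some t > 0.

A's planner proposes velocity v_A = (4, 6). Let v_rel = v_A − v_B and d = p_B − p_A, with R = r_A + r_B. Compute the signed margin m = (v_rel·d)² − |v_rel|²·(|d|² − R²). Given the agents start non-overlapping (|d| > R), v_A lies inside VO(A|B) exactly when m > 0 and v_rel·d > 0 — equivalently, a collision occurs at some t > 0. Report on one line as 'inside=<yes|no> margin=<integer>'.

d = (-2, 12),  |d|² = 148;  R = 3+4 = 7,  c = 148−7² = 99
v_rel = (0, 14),  |v_rel|² = 196;  v_rel·d = (0)·(-2) + (14)·(12) = 168
196·t² − 336·t + 99 = 0  ⇒  m = 168² − 196·99 = 8820
m = 8820 > 0,  v_rel·d = 168 > 0  ⇒  inside

inside=yes margin=8820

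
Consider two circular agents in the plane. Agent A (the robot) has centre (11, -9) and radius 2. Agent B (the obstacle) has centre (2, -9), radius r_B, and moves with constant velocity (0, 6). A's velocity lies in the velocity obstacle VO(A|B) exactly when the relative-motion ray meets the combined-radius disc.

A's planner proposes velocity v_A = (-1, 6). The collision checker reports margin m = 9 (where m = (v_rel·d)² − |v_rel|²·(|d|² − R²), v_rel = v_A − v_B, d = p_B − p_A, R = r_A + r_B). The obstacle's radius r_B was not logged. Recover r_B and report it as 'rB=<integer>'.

m = 9
d = (-9, 0);  v_rel = (-1, 0),  |v_rel|² = 1
v_rel×d = (-1)·(0) − (0)·(-9) = 0
since m = R²·1 − 0²:  R² = (0 + 9) / 1 = 9
R = √9 = 3  ⇒  r_B = 3 − 2 = 1

rB=1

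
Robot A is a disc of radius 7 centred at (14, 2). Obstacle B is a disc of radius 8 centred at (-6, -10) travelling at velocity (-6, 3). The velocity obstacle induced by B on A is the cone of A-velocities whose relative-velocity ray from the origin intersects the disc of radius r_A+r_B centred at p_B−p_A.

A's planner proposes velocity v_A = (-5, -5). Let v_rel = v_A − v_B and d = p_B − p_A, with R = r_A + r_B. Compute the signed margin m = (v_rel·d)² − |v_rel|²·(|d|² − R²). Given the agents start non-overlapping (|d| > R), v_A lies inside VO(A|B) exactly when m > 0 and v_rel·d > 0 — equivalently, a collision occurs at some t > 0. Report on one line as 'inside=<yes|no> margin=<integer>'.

d = (-20, -12),  |d|² = 544;  R = 7+8 = 15,  c = 544−15² = 319
v_rel = (1, -8),  |v_rel|² = 65;  v_rel·d = (1)·(-20) + (-8)·(-12) = 76
65·t² − 152·t + 319 = 0  ⇒  m = 76² − 65·319 = -14959
m = -14959 < 0,  v_rel·d = 76 > 0  ⇒  outside

inside=no margin=-14959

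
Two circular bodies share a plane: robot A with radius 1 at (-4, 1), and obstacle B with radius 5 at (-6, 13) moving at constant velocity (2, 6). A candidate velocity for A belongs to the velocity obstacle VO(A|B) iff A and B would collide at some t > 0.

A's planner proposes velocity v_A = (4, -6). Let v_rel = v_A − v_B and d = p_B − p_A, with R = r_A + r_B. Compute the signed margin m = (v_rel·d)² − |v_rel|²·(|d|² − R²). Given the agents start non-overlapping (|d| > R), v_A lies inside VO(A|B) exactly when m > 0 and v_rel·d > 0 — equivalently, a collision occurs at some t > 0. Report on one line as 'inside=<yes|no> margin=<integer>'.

d = (-2, 12),  |d|² = 148;  R = 1+5 = 6,  c = 148−6² = 112
v_rel = (2, -12),  |v_rel|² = 148;  v_rel·d = (2)·(-2) + (-12)·(12) = -148
148·t² + 296·t + 112 = 0  ⇒  m = (-148)² − 148·112 = 5328
m = 5328 > 0,  v_rel·d = -148 < 0  ⇒  outside

inside=no margin=5328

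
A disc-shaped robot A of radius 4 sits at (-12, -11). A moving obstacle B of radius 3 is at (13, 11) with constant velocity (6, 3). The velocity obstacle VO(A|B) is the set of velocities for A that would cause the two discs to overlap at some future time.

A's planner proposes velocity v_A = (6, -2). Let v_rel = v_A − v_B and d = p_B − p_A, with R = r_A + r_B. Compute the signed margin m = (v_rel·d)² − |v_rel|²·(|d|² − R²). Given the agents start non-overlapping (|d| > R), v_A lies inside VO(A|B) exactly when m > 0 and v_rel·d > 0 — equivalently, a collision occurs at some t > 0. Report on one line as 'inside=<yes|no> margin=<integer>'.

d = (25, 22),  |d|² = 1109;  R = 4+3 = 7,  c = 1109−7² = 1060
v_rel = (0, -5),  |v_rel|² = 25;  v_rel·d = (0)·(25) + (-5)·(22) = -110
25·t² + 220·t + 1060 = 0  ⇒  m = (-110)² − 25·1060 = -14400
m = -14400 < 0,  v_rel·d = -110 < 0  ⇒  outside

inside=no margin=-14400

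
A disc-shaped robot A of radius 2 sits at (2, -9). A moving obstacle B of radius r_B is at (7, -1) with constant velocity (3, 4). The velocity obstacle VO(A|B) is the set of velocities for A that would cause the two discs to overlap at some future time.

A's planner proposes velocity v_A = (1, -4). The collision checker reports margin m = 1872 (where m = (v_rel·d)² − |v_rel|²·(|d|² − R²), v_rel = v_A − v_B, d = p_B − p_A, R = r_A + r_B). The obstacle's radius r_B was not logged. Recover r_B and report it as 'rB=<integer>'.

m = 1872
d = (5, 8);  v_rel = (-2, -8),  |v_rel|² = 68
v_rel×d = (-2)·(8) − (-8)·(5) = 24
since m = R²·68 − 24²:  R² = (576 + 1872) / 68 = 36
R = √36 = 6  ⇒  r_B = 6 − 2 = 4

rB=4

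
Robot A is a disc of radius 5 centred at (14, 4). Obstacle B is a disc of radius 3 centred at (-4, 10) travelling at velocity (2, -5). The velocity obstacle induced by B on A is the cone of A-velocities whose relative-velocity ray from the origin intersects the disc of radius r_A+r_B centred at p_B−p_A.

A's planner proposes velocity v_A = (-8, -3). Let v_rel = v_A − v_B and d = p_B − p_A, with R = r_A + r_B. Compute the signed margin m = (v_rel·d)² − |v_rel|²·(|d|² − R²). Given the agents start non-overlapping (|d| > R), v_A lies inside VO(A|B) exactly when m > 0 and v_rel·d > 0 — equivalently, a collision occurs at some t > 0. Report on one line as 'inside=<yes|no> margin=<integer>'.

d = (-18, 6),  |d|² = 360;  R = 5+3 = 8,  c = 360−8² = 296
v_rel = (-10, 2),  |v_rel|² = 104;  v_rel·d = (-10)·(-18) + (2)·(6) = 192
104·t² − 384·t + 296 = 0  ⇒  m = 192² − 104·296 = 6080
m = 6080 > 0,  v_rel·d = 192 > 0  ⇒  inside

inside=yes margin=6080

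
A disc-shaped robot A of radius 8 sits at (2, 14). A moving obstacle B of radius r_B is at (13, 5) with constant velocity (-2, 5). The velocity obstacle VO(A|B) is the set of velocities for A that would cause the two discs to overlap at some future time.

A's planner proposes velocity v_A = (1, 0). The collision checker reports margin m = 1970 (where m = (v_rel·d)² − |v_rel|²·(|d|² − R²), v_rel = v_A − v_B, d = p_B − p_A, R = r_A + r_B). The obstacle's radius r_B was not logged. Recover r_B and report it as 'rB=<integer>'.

m = 1970
d = (11, -9);  v_rel = (3, -5),  |v_rel|² = 34
v_rel×d = (3)·(-9) − (-5)·(11) = 28
since m = R²·34 − 28²:  R² = (784 + 1970) / 34 = 81
R = √81 = 9  ⇒  r_B = 9 − 8 = 1

rB=1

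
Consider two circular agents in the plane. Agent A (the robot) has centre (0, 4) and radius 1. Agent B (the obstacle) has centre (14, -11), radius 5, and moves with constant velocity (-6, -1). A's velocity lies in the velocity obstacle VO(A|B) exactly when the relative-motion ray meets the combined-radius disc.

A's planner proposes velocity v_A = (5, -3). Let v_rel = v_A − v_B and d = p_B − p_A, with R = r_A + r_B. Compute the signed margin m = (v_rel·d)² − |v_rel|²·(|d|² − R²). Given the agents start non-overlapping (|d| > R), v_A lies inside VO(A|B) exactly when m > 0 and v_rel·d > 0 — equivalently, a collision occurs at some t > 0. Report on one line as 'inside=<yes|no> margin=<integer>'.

d = (14, -15),  |d|² = 421;  R = 1+5 = 6,  c = 421−6² = 385
v_rel = (11, -2),  |v_rel|² = 125;  v_rel·d = (11)·(14) + (-2)·(-15) = 184
125·t² − 368·t + 385 = 0  ⇒  m = 184² − 125·385 = -14269
m = -14269 < 0,  v_rel·d = 184 > 0  ⇒  outside

inside=no margin=-14269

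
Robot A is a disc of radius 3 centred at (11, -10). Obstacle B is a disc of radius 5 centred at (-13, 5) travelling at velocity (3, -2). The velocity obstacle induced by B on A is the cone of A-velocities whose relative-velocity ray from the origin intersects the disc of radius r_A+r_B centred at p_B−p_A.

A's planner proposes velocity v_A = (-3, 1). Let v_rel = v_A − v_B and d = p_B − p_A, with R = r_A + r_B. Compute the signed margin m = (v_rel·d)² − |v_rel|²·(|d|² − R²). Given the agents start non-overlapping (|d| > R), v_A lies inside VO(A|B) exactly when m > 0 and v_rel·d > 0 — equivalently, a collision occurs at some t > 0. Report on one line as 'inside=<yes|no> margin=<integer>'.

d = (-24, 15),  |d|² = 801;  R = 3+5 = 8,  c = 801−8² = 737
v_rel = (-6, 3),  |v_rel|² = 45;  v_rel·d = (-6)·(-24) + (3)·(15) = 189
45·t² − 378·t + 737 = 0  ⇒  m = 189² − 45·737 = 2556
m = 2556 > 0,  v_rel·d = 189 > 0  ⇒  inside

inside=yes margin=2556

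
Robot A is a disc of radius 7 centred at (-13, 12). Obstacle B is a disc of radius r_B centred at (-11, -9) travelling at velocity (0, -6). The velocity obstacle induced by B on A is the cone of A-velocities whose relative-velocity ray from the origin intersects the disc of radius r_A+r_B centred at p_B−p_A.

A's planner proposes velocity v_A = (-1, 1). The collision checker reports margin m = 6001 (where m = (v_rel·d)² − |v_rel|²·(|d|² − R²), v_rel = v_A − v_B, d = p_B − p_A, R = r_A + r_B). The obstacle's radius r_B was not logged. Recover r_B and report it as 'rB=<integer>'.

m = 6001
d = (2, -21);  v_rel = (-1, 7),  |v_rel|² = 50
v_rel×d = (-1)·(-21) − (7)·(2) = 7
since m = R²·50 − 7²:  R² = (49 + 6001) / 50 = 121
R = √121 = 11  ⇒  r_B = 11 − 7 = 4

rB=4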